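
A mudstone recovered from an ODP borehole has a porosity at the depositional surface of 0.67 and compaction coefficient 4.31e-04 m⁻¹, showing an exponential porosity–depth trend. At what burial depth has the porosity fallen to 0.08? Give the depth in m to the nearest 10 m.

Working in km (1 km = 1000 m; k in km⁻¹ = k in m⁻¹ × 1000):
Invert Athy's law: z = ln(phi₀/phi) / k
z = ln(0.67/0.08) / 0.431 = ln(8.375) / 0.431 = 2.1253 / 0.431 = 4.931 km

4930 m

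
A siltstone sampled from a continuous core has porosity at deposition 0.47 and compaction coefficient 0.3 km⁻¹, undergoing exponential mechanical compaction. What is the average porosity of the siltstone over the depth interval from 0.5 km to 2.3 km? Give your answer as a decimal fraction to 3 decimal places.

⟨n⟩ = (1/(Z₂−Z₁)) ∫ n₀ e^(−kZ) dZ = n₀·(e^(−k·Z₁) − e^(−k·Z₂)) / (k·(Z₂−Z₁))
e^(−0.3×0.5) = 0.8607; e^(−0.3×2.3) = 0.5016
⟨n⟩ = 0.47 × (0.8607 − 0.5016) / (0.3 × 1.8) = 0.47 × 0.6651 = 0.3126

0.313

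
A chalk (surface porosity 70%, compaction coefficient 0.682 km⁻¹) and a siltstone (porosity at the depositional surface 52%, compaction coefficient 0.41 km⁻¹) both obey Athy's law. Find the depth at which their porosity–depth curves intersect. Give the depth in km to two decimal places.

Set φ₀ₐ e^(−cₐd) = φ₀ᵦ e^(−cᵦd) ⇒ ln(φ₀ₐ/φ₀ᵦ) = (cₐ − cᵦ)·d
d = ln(0.7/0.52) / (0.682 − 0.41) = 0.2973 / 0.272 = 1.093 km

1.09 km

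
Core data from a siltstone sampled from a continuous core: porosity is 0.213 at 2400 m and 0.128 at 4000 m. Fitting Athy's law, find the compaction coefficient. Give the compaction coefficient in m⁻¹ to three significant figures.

0.000318 m⁻¹

Working in km (1 km = 1000 m; β in km⁻¹ = β in m⁻¹ × 1000):
Athy: n(Z) = n₀ e^(−βZ) ⇒ n₁/n₂ = e^{β(Z₂−Z₁)} ⇒ β = ln(n₁/n₂)/(Z₂−Z₁)
β = ln(0.213/0.128) / (4 − 2.4) = ln(1.664) / 1.6 = 0.5093 / 1.6 = 0.3183 km⁻¹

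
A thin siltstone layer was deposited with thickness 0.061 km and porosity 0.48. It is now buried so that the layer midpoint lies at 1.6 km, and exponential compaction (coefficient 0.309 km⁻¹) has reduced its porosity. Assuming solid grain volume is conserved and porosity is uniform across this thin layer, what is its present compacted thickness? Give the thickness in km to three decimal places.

Porosity at 1.6 km: n = 0.48·exp(−0.309×1.6) = 0.2928
Solid-volume conservation: h(1−n) = h₀(1−n₀) ⇒ h = h₀·(1−n₀)/(1−n)
h = 0.061 × (1 − 0.48)/(1 − 0.2928) = 0.061 × 0.7353 = 0.0449 km

0.045 km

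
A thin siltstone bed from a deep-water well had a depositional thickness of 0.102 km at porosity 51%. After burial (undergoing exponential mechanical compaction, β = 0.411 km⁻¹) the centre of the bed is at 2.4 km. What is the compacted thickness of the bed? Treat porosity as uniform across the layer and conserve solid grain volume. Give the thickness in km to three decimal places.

Porosity at 2.4 km: phi = 0.51·exp(−0.411×2.4) = 0.1902
Solid-volume conservation: h(1−phi) = h₀(1−phi₀) ⇒ h = h₀·(1−phi₀)/(1−phi)
h = 0.102 × (1 − 0.51)/(1 − 0.1902) = 0.102 × 0.6051 = 0.0617 km

0.062 km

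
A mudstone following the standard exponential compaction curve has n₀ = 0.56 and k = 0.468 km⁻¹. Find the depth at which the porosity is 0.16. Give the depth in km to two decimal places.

2.68 km

Invert Athy's law: z = ln(n₀/n) / k
z = ln(0.56/0.16) / 0.468 = ln(3.5) / 0.468 = 1.2528 / 0.468 = 2.677 km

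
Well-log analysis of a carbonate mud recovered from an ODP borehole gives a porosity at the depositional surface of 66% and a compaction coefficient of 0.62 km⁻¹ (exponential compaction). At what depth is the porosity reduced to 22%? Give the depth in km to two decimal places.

1.77 km

Invert Athy's law: z = ln(phi₀/phi) / k
z = ln(0.66/0.22) / 0.62 = ln(3) / 0.62 = 1.0986 / 0.62 = 1.772 km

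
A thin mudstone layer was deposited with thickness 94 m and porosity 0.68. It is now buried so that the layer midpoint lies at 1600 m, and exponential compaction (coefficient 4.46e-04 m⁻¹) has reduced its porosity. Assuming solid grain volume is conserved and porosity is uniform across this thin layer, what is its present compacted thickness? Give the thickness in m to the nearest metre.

Working in km (1 km = 1000 m; c in km⁻¹ = c in m⁻¹ × 1000):
Porosity at 1.6 km: φ = 0.68·exp(−0.446×1.6) = 0.3331
Solid-volume conservation: h(1−φ) = h₀(1−φ₀) ⇒ h = h₀·(1−φ₀)/(1−φ)
h = 0.094 × (1 − 0.68)/(1 − 0.3331) = 0.094 × 0.4798 = 0.0451 km

45 m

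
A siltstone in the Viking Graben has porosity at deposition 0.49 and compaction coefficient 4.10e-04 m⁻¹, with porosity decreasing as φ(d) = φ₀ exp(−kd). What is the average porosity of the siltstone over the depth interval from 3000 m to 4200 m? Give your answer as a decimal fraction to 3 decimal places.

Working in km (1 km = 1000 m; k in km⁻¹ = k in m⁻¹ × 1000):
⟨φ⟩ = (1/(d₂−d₁)) ∫ φ₀ e^(−kd) dd = φ₀·(e^(−k·d₁) − e^(−k·d₂)) / (k·(d₂−d₁))
e^(−0.41×3) = 0.2923; e^(−0.41×4.2) = 0.1787
⟨φ⟩ = 0.49 × (0.2923 − 0.1787) / (0.41 × 1.2) = 0.49 × 0.2309 = 0.1131

0.113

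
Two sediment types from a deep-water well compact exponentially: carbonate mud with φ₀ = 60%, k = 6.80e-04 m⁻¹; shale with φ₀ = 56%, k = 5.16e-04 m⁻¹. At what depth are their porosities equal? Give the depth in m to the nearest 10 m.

Working in km (1 km = 1000 m; k in km⁻¹ = k in m⁻¹ × 1000):
Set φ₀ₐ e^(−kₐd) = φ₀ᵦ e^(−kᵦd) ⇒ ln(φ₀ₐ/φ₀ᵦ) = (kₐ − kᵦ)·d
d = ln(0.6/0.56) / (0.68 − 0.516) = 0.0690 / 0.164 = 0.421 km

420 m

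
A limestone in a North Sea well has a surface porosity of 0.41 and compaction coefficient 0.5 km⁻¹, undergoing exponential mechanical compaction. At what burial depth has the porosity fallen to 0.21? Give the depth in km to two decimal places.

1.34 km

Invert Athy's law: Z = ln(φ₀/φ) / β
Z = ln(0.41/0.21) / 0.5 = ln(1.952) / 0.5 = 0.6690 / 0.5 = 1.338 km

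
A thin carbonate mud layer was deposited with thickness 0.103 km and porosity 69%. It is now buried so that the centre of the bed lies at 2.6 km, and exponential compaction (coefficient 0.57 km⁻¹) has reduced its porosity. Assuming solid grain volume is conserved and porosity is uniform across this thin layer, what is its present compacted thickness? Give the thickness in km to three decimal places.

0.038 km

Porosity at 2.6 km: n = 0.69·exp(−0.57×2.6) = 0.1568
Solid-volume conservation: h(1−n) = h₀(1−n₀) ⇒ h = h₀·(1−n₀)/(1−n)
h = 0.103 × (1 − 0.69)/(1 − 0.1568) = 0.103 × 0.3676 = 0.0379 km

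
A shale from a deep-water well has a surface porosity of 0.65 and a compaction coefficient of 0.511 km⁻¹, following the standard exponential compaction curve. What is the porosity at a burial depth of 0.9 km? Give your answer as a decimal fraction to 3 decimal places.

φ = φ₀·exp(−c·Z) = 0.65 × exp(−0.511 × 0.9) = 0.65 × exp(−0.4599)
  = 0.65 × 0.6313 = 0.4104

0.410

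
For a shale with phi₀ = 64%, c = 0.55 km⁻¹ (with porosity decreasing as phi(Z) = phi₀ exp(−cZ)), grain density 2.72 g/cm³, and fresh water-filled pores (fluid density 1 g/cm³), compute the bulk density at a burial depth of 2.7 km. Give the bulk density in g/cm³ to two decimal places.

2.47 g/cm³

Porosity at depth: phi = 0.64·exp(−0.55×2.7) = 0.64×0.2265 = 0.1450
Bulk density: ρ_b = (1−phi)ρ_g + phi·ρ_f = 0.8550×2.72 + 0.1450×1
       = 2.326 + 0.145 = 2.471 g/cm³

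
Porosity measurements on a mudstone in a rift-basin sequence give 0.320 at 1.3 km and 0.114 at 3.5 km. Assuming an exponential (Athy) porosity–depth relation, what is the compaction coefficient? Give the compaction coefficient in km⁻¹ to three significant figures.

Athy: n(z) = n₀ e^(−cz) ⇒ n₁/n₂ = e^{c(z₂−z₁)} ⇒ c = ln(n₁/n₂)/(z₂−z₁)
c = ln(0.32/0.114) / (3.5 − 1.3) = ln(2.807) / 2.2 = 1.0321 / 2.2 = 0.4691 km⁻¹

0.469 km⁻¹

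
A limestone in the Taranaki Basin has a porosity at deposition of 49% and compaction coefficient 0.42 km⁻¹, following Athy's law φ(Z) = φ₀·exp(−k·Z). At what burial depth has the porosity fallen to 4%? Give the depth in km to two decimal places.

5.97 km

Invert Athy's law: Z = ln(φ₀/φ) / k
Z = ln(0.49/0.04) / 0.42 = ln(12.25) / 0.42 = 2.5055 / 0.42 = 5.966 km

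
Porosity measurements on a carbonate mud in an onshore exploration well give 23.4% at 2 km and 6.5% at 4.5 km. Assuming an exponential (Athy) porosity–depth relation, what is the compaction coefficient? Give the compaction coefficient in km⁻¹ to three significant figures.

Athy: n(d) = n₀ e^(−kd) ⇒ n₁/n₂ = e^{k(d₂−d₁)} ⇒ k = ln(n₁/n₂)/(d₂−d₁)
k = ln(0.234/0.065) / (4.5 − 2) = ln(3.6) / 2.5 = 1.2809 / 2.5 = 0.5124 km⁻¹

0.512 km⁻¹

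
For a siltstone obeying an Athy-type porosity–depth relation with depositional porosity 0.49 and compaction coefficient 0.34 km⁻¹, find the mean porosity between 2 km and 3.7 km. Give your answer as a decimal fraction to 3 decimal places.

0.189

⟨φ⟩ = (1/(Z₂−Z₁)) ∫ φ₀ e^(−kZ) dZ = φ₀·(e^(−k·Z₁) − e^(−k·Z₂)) / (k·(Z₂−Z₁))
e^(−0.34×2) = 0.5066; e^(−0.34×3.7) = 0.2842
⟨φ⟩ = 0.49 × (0.5066 − 0.2842) / (0.34 × 1.7) = 0.49 × 0.3848 = 0.1885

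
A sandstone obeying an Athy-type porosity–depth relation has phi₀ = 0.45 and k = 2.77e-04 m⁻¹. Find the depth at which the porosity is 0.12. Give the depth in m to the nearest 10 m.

4770 m

Working in km (1 km = 1000 m; k in km⁻¹ = k in m⁻¹ × 1000):
Invert Athy's law: Z = ln(phi₀/phi) / k
Z = ln(0.45/0.12) / 0.277 = ln(3.75) / 0.277 = 1.3218 / 0.277 = 4.772 km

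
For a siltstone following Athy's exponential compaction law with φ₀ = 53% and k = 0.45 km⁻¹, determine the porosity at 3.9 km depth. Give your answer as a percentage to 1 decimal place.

φ = φ₀·exp(−k·z) = 0.53 × exp(−0.45 × 3.9) = 0.53 × exp(−1.755)
  = 0.53 × 0.1729 = 0.0916

9.2%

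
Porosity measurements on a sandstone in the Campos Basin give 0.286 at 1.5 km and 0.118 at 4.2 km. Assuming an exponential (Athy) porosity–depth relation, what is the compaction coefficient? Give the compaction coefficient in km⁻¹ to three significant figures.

Athy: phi(z) = phi₀ e^(−kz) ⇒ phi₁/phi₂ = e^{k(z₂−z₁)} ⇒ k = ln(phi₁/phi₂)/(z₂−z₁)
k = ln(0.286/0.118) / (4.2 − 1.5) = ln(2.424) / 2.7 = 0.8853 / 2.7 = 0.3279 km⁻¹

0.328 km⁻¹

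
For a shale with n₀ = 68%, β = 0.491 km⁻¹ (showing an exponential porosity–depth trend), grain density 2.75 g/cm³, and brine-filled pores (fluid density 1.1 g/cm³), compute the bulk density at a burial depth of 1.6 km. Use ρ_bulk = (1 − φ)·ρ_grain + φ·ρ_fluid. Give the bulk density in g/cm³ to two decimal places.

2.24 g/cm³

Porosity at depth: n = 0.68·exp(−0.491×1.6) = 0.68×0.4558 = 0.3100
Bulk density: ρ_b = (1−n)ρ_g + n·ρ_f = 0.6900×2.75 + 0.3100×1.1
       = 1.898 + 0.341 = 2.239 g/cm³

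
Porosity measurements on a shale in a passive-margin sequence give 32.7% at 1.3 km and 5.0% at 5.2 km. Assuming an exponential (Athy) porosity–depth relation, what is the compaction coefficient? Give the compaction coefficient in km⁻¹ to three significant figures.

0.482 km⁻¹

Athy: n(z) = n₀ e^(−kz) ⇒ n₁/n₂ = e^{k(z₂−z₁)} ⇒ k = ln(n₁/n₂)/(z₂−z₁)
k = ln(0.327/0.05) / (5.2 − 1.3) = ln(6.54) / 3.9 = 1.8779 / 3.9 = 0.4815 km⁻¹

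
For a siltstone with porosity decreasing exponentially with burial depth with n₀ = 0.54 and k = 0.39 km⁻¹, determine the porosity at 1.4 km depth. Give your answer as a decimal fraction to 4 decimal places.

0.3128

n = n₀·exp(−k·z) = 0.54 × exp(−0.39 × 1.4) = 0.54 × exp(−0.546)
  = 0.54 × 0.5793 = 0.3128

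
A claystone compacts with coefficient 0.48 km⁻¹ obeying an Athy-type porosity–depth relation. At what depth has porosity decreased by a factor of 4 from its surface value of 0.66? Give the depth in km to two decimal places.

2.89 km

φ/φ₀ = 1/4 ⇒ exp(−c·Z) = 1/4 ⇒ Z = ln(4) / c
Z = 1.3863 / 0.48 = 2.888 km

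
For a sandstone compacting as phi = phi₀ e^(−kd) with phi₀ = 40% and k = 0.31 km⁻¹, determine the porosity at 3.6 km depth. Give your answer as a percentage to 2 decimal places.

phi = phi₀·exp(−k·d) = 0.4 × exp(−0.31 × 3.6) = 0.4 × exp(−1.116)
  = 0.4 × 0.3276 = 0.1310

13.10%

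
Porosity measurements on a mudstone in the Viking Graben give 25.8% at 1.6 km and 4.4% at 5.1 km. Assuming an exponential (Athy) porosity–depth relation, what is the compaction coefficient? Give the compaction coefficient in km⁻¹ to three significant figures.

Athy: phi(z) = phi₀ e^(−βz) ⇒ phi₁/phi₂ = e^{β(z₂−z₁)} ⇒ β = ln(phi₁/phi₂)/(z₂−z₁)
β = ln(0.258/0.044) / (5.1 − 1.6) = ln(5.864) / 3.5 = 1.7688 / 3.5 = 0.5054 km⁻¹

0.505 km⁻¹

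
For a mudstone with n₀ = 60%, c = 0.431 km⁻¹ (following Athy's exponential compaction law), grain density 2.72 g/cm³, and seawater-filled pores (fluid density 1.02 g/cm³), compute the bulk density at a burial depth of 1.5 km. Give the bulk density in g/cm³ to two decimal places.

2.19 g/cm³

Porosity at depth: n = 0.6·exp(−0.431×1.5) = 0.6×0.5239 = 0.3143
Bulk density: ρ_b = (1−n)ρ_g + n·ρ_f = 0.6857×2.72 + 0.3143×1.02
       = 1.865 + 0.321 = 2.186 g/cm³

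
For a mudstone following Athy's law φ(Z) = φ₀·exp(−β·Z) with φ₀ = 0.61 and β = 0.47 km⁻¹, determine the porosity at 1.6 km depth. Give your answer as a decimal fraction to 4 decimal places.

0.2876

φ = φ₀·exp(−β·Z) = 0.61 × exp(−0.47 × 1.6) = 0.61 × exp(−0.752)
  = 0.61 × 0.4714 = 0.2876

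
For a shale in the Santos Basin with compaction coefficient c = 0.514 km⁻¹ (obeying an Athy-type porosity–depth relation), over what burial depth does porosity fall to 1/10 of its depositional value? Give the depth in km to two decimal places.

4.48 km

n/n₀ = 1/10 ⇒ exp(−c·d) = 1/10 ⇒ d = ln(10) / c
d = 2.3026 / 0.514 = 4.480 km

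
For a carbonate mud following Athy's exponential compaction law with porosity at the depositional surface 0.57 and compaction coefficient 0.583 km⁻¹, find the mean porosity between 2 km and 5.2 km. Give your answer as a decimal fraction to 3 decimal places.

0.080

⟨phi⟩ = (1/(Z₂−Z₁)) ∫ phi₀ e^(−kZ) dZ = phi₀·(e^(−k·Z₁) − e^(−k·Z₂)) / (k·(Z₂−Z₁))
e^(−0.583×2) = 0.3116; e^(−0.583×5.2) = 0.0482
⟨phi⟩ = 0.57 × (0.3116 − 0.0482) / (0.583 × 3.2) = 0.57 × 0.1412 = 0.0805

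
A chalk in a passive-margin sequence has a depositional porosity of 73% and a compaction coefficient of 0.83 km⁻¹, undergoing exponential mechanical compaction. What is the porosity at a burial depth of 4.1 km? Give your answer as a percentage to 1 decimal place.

φ = φ₀·exp(−k·Z) = 0.73 × exp(−0.83 × 4.1) = 0.73 × exp(−3.403)
  = 0.73 × 0.0333 = 0.0243

2.4%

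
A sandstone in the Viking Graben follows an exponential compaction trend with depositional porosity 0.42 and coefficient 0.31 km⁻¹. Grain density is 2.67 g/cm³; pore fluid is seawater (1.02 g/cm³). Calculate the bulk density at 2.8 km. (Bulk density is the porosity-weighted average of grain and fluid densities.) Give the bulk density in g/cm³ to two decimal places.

2.38 g/cm³

Porosity at depth: phi = 0.42·exp(−0.31×2.8) = 0.42×0.4198 = 0.1763
Bulk density: ρ_b = (1−phi)ρ_g + phi·ρ_f = 0.8237×2.67 + 0.1763×1.02
       = 2.199 + 0.180 = 2.379 g/cm³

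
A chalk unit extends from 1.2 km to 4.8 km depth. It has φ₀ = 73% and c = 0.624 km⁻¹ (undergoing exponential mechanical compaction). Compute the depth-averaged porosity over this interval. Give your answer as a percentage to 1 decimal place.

13.7%

⟨φ⟩ = (1/(d₂−d₁)) ∫ φ₀ e^(−cd) dd = φ₀·(e^(−c·d₁) − e^(−c·d₂)) / (c·(d₂−d₁))
e^(−0.624×1.2) = 0.4729; e^(−0.624×4.8) = 0.0500
⟨φ⟩ = 0.73 × (0.4729 − 0.0500) / (0.624 × 3.6) = 0.73 × 0.1883 = 0.1374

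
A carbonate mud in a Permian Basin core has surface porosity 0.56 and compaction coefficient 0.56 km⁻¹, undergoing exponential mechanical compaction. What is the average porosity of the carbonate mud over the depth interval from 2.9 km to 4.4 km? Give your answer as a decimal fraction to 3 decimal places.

⟨n⟩ = (1/(Z₂−Z₁)) ∫ n₀ e^(−βZ) dZ = n₀·(e^(−β·Z₁) − e^(−β·Z₂)) / (β·(Z₂−Z₁))
e^(−0.56×2.9) = 0.1971; e^(−0.56×4.4) = 0.0851
⟨n⟩ = 0.56 × (0.1971 − 0.0851) / (0.56 × 1.5) = 0.56 × 0.1334 = 0.0747

0.075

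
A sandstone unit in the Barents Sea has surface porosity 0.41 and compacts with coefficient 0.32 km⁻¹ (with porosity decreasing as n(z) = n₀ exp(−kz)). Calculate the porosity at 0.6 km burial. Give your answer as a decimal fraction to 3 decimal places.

0.338

n = n₀·exp(−k·z) = 0.41 × exp(−0.32 × 0.6) = 0.41 × exp(−0.192)
  = 0.41 × 0.8253 = 0.3384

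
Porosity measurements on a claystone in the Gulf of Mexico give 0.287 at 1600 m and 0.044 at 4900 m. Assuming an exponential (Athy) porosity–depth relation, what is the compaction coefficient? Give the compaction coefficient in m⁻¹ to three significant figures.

Working in km (1 km = 1000 m; β in km⁻¹ = β in m⁻¹ × 1000):
Athy: φ(Z) = φ₀ e^(−βZ) ⇒ φ₁/φ₂ = e^{β(Z₂−Z₁)} ⇒ β = ln(φ₁/φ₂)/(Z₂−Z₁)
β = ln(0.287/0.044) / (4.9 − 1.6) = ln(6.523) / 3.3 = 1.8753 / 3.3 = 0.5683 km⁻¹

0.000568 m⁻¹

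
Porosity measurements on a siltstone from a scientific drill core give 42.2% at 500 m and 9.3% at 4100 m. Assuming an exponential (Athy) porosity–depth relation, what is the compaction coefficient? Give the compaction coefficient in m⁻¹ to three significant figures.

0.000420 m⁻¹

Working in km (1 km = 1000 m; c in km⁻¹ = c in m⁻¹ × 1000):
Athy: n(d) = n₀ e^(−cd) ⇒ n₁/n₂ = e^{c(d₂−d₁)} ⇒ c = ln(n₁/n₂)/(d₂−d₁)
c = ln(0.422/0.093) / (4.1 − 0.5) = ln(4.538) / 3.6 = 1.5124 / 3.6 = 0.4201 km⁻¹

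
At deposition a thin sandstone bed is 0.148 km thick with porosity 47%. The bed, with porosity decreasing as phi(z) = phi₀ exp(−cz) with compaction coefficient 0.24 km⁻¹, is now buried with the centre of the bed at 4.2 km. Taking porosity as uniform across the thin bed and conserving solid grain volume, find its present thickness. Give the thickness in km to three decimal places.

Porosity at 4.2 km: phi = 0.47·exp(−0.24×4.2) = 0.1715
Solid-volume conservation: h(1−phi) = h₀(1−phi₀) ⇒ h = h₀·(1−phi₀)/(1−phi)
h = 0.148 × (1 − 0.47)/(1 − 0.1715) = 0.148 × 0.6397 = 0.0947 km

0.095 km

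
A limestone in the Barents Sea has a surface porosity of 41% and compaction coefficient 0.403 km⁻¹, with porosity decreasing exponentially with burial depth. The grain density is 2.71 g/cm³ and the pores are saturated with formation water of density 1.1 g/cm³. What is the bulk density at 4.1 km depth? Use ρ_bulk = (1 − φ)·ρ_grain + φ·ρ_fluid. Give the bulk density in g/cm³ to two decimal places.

Porosity at depth: n = 0.41·exp(−0.403×4.1) = 0.41×0.1916 = 0.0786
Bulk density: ρ_b = (1−n)ρ_g + n·ρ_f = 0.9214×2.71 + 0.0786×1.1
       = 2.497 + 0.086 = 2.584 g/cm³

2.58 g/cm³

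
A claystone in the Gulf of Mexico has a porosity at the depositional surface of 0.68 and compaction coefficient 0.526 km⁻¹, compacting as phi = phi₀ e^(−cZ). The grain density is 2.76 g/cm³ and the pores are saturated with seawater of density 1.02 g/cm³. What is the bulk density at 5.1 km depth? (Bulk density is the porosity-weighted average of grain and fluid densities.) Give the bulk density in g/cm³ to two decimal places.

2.68 g/cm³

Porosity at depth: phi = 0.68·exp(−0.526×5.1) = 0.68×0.0684 = 0.0465
Bulk density: ρ_b = (1−phi)ρ_g + phi·ρ_f = 0.9535×2.76 + 0.0465×1.02
       = 2.632 + 0.047 = 2.679 g/cm³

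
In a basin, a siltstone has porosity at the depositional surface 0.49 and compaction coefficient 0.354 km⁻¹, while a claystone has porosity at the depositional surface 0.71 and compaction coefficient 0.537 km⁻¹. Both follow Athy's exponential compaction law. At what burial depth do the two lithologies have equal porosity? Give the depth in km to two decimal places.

2.03 km

Set φ₀ₐ e^(−βₐd) = φ₀ᵦ e^(−βᵦd) ⇒ ln(φ₀ₐ/φ₀ᵦ) = (βₐ − βᵦ)·d
d = ln(0.49/0.71) / (0.354 − 0.537) = -0.3709 / -0.183 = 2.027 km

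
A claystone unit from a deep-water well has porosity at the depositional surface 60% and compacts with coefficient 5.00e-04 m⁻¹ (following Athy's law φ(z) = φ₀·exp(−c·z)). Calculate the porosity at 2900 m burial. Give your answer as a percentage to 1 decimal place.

Working in km (1 km = 1000 m; c in km⁻¹ = c in m⁻¹ × 1000):
φ = φ₀·exp(−c·z) = 0.6 × exp(−0.5 × 2.9) = 0.6 × exp(−1.45)
  = 0.6 × 0.2346 = 0.1407

14.1%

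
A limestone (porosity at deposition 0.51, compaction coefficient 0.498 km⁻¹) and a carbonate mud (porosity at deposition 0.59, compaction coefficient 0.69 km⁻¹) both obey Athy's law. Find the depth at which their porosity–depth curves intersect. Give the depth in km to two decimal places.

0.76 km

Set phi₀ₐ e^(−kₐz) = phi₀ᵦ e^(−kᵦz) ⇒ ln(phi₀ₐ/phi₀ᵦ) = (kₐ − kᵦ)·z
z = ln(0.51/0.59) / (0.498 − 0.69) = -0.1457 / -0.192 = 0.759 km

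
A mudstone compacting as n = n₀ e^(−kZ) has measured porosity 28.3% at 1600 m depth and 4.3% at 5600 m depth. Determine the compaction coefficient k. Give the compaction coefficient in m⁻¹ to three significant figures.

Working in km (1 km = 1000 m; k in km⁻¹ = k in m⁻¹ × 1000):
Athy: n(Z) = n₀ e^(−kZ) ⇒ n₁/n₂ = e^{k(Z₂−Z₁)} ⇒ k = ln(n₁/n₂)/(Z₂−Z₁)
k = ln(0.283/0.043) / (5.6 − 1.6) = ln(6.581) / 4 = 1.8842 / 4 = 0.4711 km⁻¹

0.000471 m⁻¹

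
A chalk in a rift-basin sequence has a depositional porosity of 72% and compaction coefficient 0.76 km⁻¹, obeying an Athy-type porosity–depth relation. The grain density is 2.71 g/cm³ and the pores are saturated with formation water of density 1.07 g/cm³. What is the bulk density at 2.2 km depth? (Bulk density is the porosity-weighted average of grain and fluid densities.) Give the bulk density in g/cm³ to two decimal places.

Porosity at depth: n = 0.72·exp(−0.76×2.2) = 0.72×0.1879 = 0.1353
Bulk density: ρ_b = (1−n)ρ_g + n·ρ_f = 0.8647×2.71 + 0.1353×1.07
       = 2.343 + 0.145 = 2.488 g/cm³

2.49 g/cm³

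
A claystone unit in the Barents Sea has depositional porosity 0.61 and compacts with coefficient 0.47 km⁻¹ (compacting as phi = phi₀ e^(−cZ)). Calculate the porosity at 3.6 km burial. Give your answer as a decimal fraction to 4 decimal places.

0.1123

phi = phi₀·exp(−c·Z) = 0.61 × exp(−0.47 × 3.6) = 0.61 × exp(−1.692)
  = 0.61 × 0.1842 = 0.1123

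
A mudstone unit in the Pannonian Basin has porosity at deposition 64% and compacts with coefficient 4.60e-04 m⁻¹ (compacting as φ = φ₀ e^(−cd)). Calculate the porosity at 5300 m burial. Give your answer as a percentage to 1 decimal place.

Working in km (1 km = 1000 m; c in km⁻¹ = c in m⁻¹ × 1000):
φ = φ₀·exp(−c·d) = 0.64 × exp(−0.46 × 5.3) = 0.64 × exp(−2.438)
  = 0.64 × 0.0873 = 0.0559

5.6%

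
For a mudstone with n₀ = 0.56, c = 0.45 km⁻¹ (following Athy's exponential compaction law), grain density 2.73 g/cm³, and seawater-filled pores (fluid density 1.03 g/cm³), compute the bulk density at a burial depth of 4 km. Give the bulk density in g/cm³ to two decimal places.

Porosity at depth: n = 0.56·exp(−0.45×4) = 0.56×0.1653 = 0.0926
Bulk density: ρ_b = (1−n)ρ_g + n·ρ_f = 0.9074×2.73 + 0.0926×1.03
       = 2.477 + 0.095 = 2.573 g/cm³

2.57 g/cm³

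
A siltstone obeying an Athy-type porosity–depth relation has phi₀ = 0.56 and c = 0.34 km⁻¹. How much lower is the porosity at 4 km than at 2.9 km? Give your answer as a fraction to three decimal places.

phi(2.9) = 0.56·e^(−0.34×2.9) = 0.2089
phi(4) = 0.56·e^(−0.34×4) = 0.1437
Δphi = 0.2089 − 0.1437 = 0.0652

0.065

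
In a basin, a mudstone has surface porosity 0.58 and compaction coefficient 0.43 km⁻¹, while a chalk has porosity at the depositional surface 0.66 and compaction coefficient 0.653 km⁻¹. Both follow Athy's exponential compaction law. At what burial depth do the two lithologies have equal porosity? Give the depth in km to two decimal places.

Set φ₀ₐ e^(−kₐz) = φ₀ᵦ e^(−kᵦz) ⇒ ln(φ₀ₐ/φ₀ᵦ) = (kₐ − kᵦ)·z
z = ln(0.58/0.66) / (0.43 − 0.653) = -0.1292 / -0.223 = 0.579 km

0.58 km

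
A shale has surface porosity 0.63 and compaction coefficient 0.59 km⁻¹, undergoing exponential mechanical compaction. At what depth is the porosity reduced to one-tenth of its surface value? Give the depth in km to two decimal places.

3.90 km

n/n₀ = 1/10 ⇒ exp(−k·d) = 1/10 ⇒ d = ln(10) / k
d = 2.3026 / 0.59 = 3.903 km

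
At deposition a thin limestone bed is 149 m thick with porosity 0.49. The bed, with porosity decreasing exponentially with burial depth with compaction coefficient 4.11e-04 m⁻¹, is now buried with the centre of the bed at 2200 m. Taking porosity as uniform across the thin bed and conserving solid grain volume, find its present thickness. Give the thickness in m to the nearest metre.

95 m

Working in km (1 km = 1000 m; k in km⁻¹ = k in m⁻¹ × 1000):
Porosity at 2.2 km: phi = 0.49·exp(−0.411×2.2) = 0.1984
Solid-volume conservation: h(1−phi) = h₀(1−phi₀) ⇒ h = h₀·(1−phi₀)/(1−phi)
h = 0.149 × (1 − 0.49)/(1 − 0.1984) = 0.149 × 0.6362 = 0.0948 km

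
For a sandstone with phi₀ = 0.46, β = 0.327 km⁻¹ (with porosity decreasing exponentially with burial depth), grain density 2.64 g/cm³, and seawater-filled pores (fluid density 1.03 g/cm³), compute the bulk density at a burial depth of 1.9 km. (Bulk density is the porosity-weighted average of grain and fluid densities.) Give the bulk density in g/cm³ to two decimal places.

2.24 g/cm³

Porosity at depth: phi = 0.46·exp(−0.327×1.9) = 0.46×0.5372 = 0.2471
Bulk density: ρ_b = (1−phi)ρ_g + phi·ρ_f = 0.7529×2.64 + 0.2471×1.03
       = 1.988 + 0.255 = 2.242 g/cm³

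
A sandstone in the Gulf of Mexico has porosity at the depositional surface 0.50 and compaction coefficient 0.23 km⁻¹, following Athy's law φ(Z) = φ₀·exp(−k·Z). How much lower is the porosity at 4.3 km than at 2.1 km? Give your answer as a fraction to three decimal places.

φ(2.1) = 0.5·e^(−0.23×2.1) = 0.3085
φ(4.3) = 0.5·e^(−0.23×4.3) = 0.1860
Δφ = 0.3085 − 0.1860 = 0.1225

0.122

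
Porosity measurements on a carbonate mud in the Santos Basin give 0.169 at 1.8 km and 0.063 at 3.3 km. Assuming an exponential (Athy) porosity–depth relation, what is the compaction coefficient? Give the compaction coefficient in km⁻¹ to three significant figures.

Athy: φ(Z) = φ₀ e^(−kZ) ⇒ φ₁/φ₂ = e^{k(Z₂−Z₁)} ⇒ k = ln(φ₁/φ₂)/(Z₂−Z₁)
k = ln(0.169/0.063) / (3.3 − 1.8) = ln(2.683) / 1.5 = 0.9868 / 1.5 = 0.6578 km⁻¹

0.658 km⁻¹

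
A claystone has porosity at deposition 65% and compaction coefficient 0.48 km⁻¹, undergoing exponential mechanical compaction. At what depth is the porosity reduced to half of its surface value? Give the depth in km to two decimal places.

φ/φ₀ = 1/2 ⇒ exp(−β·d) = 1/2 ⇒ d = ln(2) / β
d = 0.6931 / 0.48 = 1.444 km

1.44 km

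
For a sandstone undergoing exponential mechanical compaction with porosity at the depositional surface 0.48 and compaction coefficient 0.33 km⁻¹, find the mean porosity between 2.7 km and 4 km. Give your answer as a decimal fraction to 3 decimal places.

⟨phi⟩ = (1/(d₂−d₁)) ∫ phi₀ e^(−kd) dd = phi₀·(e^(−k·d₁) − e^(−k·d₂)) / (k·(d₂−d₁))
e^(−0.33×2.7) = 0.4102; e^(−0.33×4) = 0.2671
⟨phi⟩ = 0.48 × (0.4102 − 0.2671) / (0.33 × 1.3) = 0.48 × 0.3336 = 0.1601

0.160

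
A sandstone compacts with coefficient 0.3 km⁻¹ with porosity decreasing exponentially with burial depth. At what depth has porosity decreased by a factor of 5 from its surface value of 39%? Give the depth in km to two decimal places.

5.36 km

φ/φ₀ = 1/5 ⇒ exp(−c·z) = 1/5 ⇒ z = ln(5) / c
z = 1.6094 / 0.3 = 5.365 km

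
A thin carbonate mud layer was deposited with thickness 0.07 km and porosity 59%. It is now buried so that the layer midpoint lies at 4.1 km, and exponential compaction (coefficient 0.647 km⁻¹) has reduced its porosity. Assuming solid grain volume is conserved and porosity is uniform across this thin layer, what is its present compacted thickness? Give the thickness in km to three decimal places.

Porosity at 4.1 km: φ = 0.59·exp(−0.647×4.1) = 0.0416
Solid-volume conservation: h(1−φ) = h₀(1−φ₀) ⇒ h = h₀·(1−φ₀)/(1−φ)
h = 0.07 × (1 − 0.59)/(1 − 0.0416) = 0.07 × 0.4278 = 0.0299 km

0.030 km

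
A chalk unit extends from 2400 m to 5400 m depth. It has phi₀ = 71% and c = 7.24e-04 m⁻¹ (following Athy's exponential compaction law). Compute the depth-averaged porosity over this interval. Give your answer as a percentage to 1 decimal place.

Working in km (1 km = 1000 m; c in km⁻¹ = c in m⁻¹ × 1000):
⟨phi⟩ = (1/(Z₂−Z₁)) ∫ phi₀ e^(−cZ) dZ = phi₀·(e^(−c·Z₁) − e^(−c·Z₂)) / (c·(Z₂−Z₁))
e^(−0.724×2.4) = 0.1759; e^(−0.724×5.4) = 0.0200
⟨phi⟩ = 0.71 × (0.1759 − 0.0200) / (0.724 × 3) = 0.71 × 0.0718 = 0.0510

5.1%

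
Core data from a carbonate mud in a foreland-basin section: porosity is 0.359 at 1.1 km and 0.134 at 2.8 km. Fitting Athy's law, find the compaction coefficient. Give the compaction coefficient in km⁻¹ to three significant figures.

Athy: φ(d) = φ₀ e^(−kd) ⇒ φ₁/φ₂ = e^{k(d₂−d₁)} ⇒ k = ln(φ₁/φ₂)/(d₂−d₁)
k = ln(0.359/0.134) / (2.8 − 1.1) = ln(2.679) / 1.7 = 0.9855 / 1.7 = 0.5797 km⁻¹

0.580 km⁻¹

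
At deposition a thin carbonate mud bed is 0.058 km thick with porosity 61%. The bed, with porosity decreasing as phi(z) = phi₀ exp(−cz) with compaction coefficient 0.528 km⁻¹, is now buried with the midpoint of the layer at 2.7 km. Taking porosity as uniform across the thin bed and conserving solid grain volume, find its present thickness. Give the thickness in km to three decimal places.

Porosity at 2.7 km: phi = 0.61·exp(−0.528×2.7) = 0.1466
Solid-volume conservation: h(1−phi) = h₀(1−phi₀) ⇒ h = h₀·(1−phi₀)/(1−phi)
h = 0.058 × (1 − 0.61)/(1 − 0.1466) = 0.058 × 0.4570 = 0.0265 km

0.027 km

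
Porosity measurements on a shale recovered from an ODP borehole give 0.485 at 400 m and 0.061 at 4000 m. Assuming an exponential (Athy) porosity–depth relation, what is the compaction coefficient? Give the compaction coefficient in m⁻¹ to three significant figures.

Working in km (1 km = 1000 m; c in km⁻¹ = c in m⁻¹ × 1000):
Athy: phi(z) = phi₀ e^(−cz) ⇒ phi₁/phi₂ = e^{c(z₂−z₁)} ⇒ c = ln(phi₁/phi₂)/(z₂−z₁)
c = ln(0.485/0.061) / (4 − 0.4) = ln(7.951) / 3.6 = 2.0733 / 3.6 = 0.5759 km⁻¹

0.000576 m⁻¹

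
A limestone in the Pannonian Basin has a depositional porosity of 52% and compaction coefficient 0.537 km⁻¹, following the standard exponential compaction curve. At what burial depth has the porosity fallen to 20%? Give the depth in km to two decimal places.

Invert Athy's law: d = ln(φ₀/φ) / k
d = ln(0.52/0.2) / 0.537 = ln(2.6) / 0.537 = 0.9555 / 0.537 = 1.779 km

1.78 km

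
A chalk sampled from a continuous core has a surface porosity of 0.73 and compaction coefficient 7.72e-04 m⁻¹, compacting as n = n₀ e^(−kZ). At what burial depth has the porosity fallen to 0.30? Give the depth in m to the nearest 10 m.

1150 m

Working in km (1 km = 1000 m; k in km⁻¹ = k in m⁻¹ × 1000):
Invert Athy's law: Z = ln(n₀/n) / k
Z = ln(0.73/0.3) / 0.772 = ln(2.433) / 0.772 = 0.8893 / 0.772 = 1.152 km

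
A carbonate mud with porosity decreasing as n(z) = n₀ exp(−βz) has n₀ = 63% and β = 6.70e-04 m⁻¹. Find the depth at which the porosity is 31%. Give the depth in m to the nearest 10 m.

Working in km (1 km = 1000 m; β in km⁻¹ = β in m⁻¹ × 1000):
Invert Athy's law: z = ln(n₀/n) / β
z = ln(0.63/0.31) / 0.67 = ln(2.032) / 0.67 = 0.7091 / 0.67 = 1.058 km

1060 m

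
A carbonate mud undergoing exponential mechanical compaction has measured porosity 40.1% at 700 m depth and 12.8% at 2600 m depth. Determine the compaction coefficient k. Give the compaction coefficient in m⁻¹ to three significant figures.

0.000601 m⁻¹

Working in km (1 km = 1000 m; k in km⁻¹ = k in m⁻¹ × 1000):
Athy: n(Z) = n₀ e^(−kZ) ⇒ n₁/n₂ = e^{k(Z₂−Z₁)} ⇒ k = ln(n₁/n₂)/(Z₂−Z₁)
k = ln(0.401/0.128) / (2.6 − 0.7) = ln(3.133) / 1.9 = 1.1419 / 1.9 = 0.601 km⁻¹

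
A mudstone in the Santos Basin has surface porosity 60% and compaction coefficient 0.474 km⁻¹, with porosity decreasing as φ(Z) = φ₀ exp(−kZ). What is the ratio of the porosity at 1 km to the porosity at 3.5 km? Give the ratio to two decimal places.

3.27

φ(Z₁)/φ(Z₂) = e^(−k·Z₁)/e^(−k·Z₂) = e^{k(Z₂−Z₁)}
= exp(0.474 × 2.5) = exp(1.185) = 3.2707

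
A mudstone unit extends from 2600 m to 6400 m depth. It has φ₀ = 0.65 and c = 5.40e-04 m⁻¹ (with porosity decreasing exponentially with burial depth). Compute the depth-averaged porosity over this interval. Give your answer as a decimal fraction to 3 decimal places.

0.068

Working in km (1 km = 1000 m; c in km⁻¹ = c in m⁻¹ × 1000):
⟨φ⟩ = (1/(Z₂−Z₁)) ∫ φ₀ e^(−cZ) dZ = φ₀·(e^(−c·Z₁) − e^(−c·Z₂)) / (c·(Z₂−Z₁))
e^(−0.54×2.6) = 0.2456; e^(−0.54×6.4) = 0.0316
⟨φ⟩ = 0.65 × (0.2456 − 0.0316) / (0.54 × 3.8) = 0.65 × 0.1043 = 0.0678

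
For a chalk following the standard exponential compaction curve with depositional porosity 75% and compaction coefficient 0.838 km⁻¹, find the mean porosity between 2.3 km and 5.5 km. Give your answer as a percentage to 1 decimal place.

3.8%

⟨phi⟩ = (1/(d₂−d₁)) ∫ phi₀ e^(−βd) dd = phi₀·(e^(−β·d₁) − e^(−β·d₂)) / (β·(d₂−d₁))
e^(−0.838×2.3) = 0.1455; e^(−0.838×5.5) = 0.0100
⟨phi⟩ = 0.75 × (0.1455 − 0.0100) / (0.838 × 3.2) = 0.75 × 0.0506 = 0.0379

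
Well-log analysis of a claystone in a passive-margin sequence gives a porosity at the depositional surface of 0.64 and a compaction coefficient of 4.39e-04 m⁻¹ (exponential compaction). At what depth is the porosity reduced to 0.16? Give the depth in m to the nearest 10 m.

3160 m

Working in km (1 km = 1000 m; k in km⁻¹ = k in m⁻¹ × 1000):
Invert Athy's law: d = ln(φ₀/φ) / k
d = ln(0.64/0.16) / 0.439 = ln(4) / 0.439 = 1.3863 / 0.439 = 3.158 km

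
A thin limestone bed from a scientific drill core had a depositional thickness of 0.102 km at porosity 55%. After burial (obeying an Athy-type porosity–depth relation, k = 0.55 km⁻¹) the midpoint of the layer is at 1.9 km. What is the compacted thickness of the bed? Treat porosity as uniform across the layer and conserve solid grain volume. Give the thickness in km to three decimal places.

Porosity at 1.9 km: φ = 0.55·exp(−0.55×1.9) = 0.1934
Solid-volume conservation: h(1−φ) = h₀(1−φ₀) ⇒ h = h₀·(1−φ₀)/(1−φ)
h = 0.102 × (1 − 0.55)/(1 − 0.1934) = 0.102 × 0.5579 = 0.0569 km

0.057 km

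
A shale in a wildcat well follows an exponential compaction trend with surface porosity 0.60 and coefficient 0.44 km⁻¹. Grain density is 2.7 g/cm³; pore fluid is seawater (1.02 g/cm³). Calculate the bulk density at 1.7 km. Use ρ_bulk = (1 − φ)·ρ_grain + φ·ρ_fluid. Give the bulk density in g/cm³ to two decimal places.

2.22 g/cm³

Porosity at depth: n = 0.6·exp(−0.44×1.7) = 0.6×0.4733 = 0.2840
Bulk density: ρ_b = (1−n)ρ_g + n·ρ_f = 0.7160×2.7 + 0.2840×1.02
       = 1.933 + 0.290 = 2.223 g/cm³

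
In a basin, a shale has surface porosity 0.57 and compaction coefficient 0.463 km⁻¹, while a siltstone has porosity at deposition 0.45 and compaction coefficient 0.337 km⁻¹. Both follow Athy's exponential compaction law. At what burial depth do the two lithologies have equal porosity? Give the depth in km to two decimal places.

Set φ₀ₐ e^(−kₐZ) = φ₀ᵦ e^(−kᵦZ) ⇒ ln(φ₀ₐ/φ₀ᵦ) = (kₐ − kᵦ)·Z
Z = ln(0.57/0.45) / (0.463 − 0.337) = 0.2364 / 0.126 = 1.876 km

1.88 km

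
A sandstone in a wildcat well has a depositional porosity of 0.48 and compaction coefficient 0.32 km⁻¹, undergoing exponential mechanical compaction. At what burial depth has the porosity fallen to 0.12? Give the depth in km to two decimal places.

4.33 km

Invert Athy's law: d = ln(phi₀/phi) / k
d = ln(0.48/0.12) / 0.32 = ln(4) / 0.32 = 1.3863 / 0.32 = 4.332 km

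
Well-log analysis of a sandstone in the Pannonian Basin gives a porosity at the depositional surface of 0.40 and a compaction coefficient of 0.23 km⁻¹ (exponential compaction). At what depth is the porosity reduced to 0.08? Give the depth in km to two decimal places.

Invert Athy's law: d = ln(φ₀/φ) / k
d = ln(0.4/0.08) / 0.23 = ln(5) / 0.23 = 1.6094 / 0.23 = 6.998 km

7.00 km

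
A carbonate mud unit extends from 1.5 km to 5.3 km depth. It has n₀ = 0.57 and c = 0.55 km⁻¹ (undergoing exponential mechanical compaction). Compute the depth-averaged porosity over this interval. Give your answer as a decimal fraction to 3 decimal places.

0.105

⟨n⟩ = (1/(d₂−d₁)) ∫ n₀ e^(−cd) dd = n₀·(e^(−c·d₁) − e^(−c·d₂)) / (c·(d₂−d₁))
e^(−0.55×1.5) = 0.4382; e^(−0.55×5.3) = 0.0542
⟨n⟩ = 0.57 × (0.4382 − 0.0542) / (0.55 × 3.8) = 0.57 × 0.1837 = 0.1047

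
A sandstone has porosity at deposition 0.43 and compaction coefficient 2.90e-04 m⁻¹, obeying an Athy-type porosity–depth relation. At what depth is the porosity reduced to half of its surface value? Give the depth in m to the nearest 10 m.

2390 m

Working in km (1 km = 1000 m; c in km⁻¹ = c in m⁻¹ × 1000):
phi/phi₀ = 1/2 ⇒ exp(−c·z) = 1/2 ⇒ z = ln(2) / c
z = 0.6931 / 0.29 = 2.390 km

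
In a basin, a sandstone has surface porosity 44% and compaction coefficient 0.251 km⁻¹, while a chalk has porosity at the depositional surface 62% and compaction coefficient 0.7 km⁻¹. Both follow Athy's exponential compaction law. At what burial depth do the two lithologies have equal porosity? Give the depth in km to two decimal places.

Set φ₀ₐ e^(−cₐd) = φ₀ᵦ e^(−cᵦd) ⇒ ln(φ₀ₐ/φ₀ᵦ) = (cₐ − cᵦ)·d
d = ln(0.44/0.62) / (0.251 − 0.7) = -0.3429 / -0.449 = 0.764 km

0.76 km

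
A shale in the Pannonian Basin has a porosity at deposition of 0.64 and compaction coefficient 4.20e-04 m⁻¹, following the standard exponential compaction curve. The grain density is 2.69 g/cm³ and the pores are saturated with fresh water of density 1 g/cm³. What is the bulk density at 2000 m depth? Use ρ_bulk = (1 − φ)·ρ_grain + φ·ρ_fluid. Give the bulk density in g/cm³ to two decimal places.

Working in km (1 km = 1000 m; k in km⁻¹ = k in m⁻¹ × 1000):
Porosity at depth: phi = 0.64·exp(−0.42×2) = 0.64×0.4317 = 0.2763
Bulk density: ρ_b = (1−phi)ρ_g + phi·ρ_f = 0.7237×2.69 + 0.2763×1
       = 1.947 + 0.276 = 2.223 g/cm³

2.22 g/cm³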